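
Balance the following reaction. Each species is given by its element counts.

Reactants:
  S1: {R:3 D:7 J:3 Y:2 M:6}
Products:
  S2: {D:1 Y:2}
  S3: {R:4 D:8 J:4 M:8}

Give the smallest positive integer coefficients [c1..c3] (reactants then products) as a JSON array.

R: 4·3 = 12 | 4·0+3·4 = 12
D: 4·7 = 28 | 4·1+3·8 = 28
J: 4·3 = 12 | 4·0+3·4 = 12
Y: 4·2 = 8 | 4·2+3·0 = 8
M: 4·6 = 24 | 4·0+3·8 = 24
gcd(4,4,3) = 1

Coefficients: [4, 4, 3]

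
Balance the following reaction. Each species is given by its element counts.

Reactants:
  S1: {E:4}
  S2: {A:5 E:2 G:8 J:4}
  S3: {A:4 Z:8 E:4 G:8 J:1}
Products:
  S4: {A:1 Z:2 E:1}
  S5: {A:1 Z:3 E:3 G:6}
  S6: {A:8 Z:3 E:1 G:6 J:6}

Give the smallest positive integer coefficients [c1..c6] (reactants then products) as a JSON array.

Coefficients: [1, 2, 4, 4, 6, 2]

A: 1·0+2·5+4·4 = 26 | 4·1+6·1+2·8 = 26
Z: 1·0+2·0+4·8 = 32 | 4·2+6·3+2·3 = 32
E: 1·4+2·2+4·4 = 24 | 4·1+6·3+2·1 = 24
G: 1·0+2·8+4·8 = 48 | 4·0+6·6+2·6 = 48
J: 1·0+2·4+4·1 = 12 | 4·0+6·0+2·6 = 12
gcd(1,2,4,4,6,2) = 1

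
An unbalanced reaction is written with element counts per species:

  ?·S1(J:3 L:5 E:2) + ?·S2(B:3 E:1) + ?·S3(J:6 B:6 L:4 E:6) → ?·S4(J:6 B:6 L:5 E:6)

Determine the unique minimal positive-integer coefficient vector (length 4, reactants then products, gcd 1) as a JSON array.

J: 2·3+2·0+5·6 = 36 | 6·6 = 36
B: 2·0+2·3+5·6 = 36 | 6·6 = 36
L: 2·5+2·0+5·4 = 30 | 6·5 = 30
E: 2·2+2·1+5·6 = 36 | 6·6 = 36
gcd(2,2,5,6) = 1

Coefficients: [2, 2, 5, 6]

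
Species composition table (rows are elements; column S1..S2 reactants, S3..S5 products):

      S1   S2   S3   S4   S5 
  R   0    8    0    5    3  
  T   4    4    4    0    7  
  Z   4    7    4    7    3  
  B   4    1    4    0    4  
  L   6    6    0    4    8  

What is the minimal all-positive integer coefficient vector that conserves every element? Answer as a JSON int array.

R: 4·0+4·8 = 32 | 1·0+4·5+4·3 = 32
T: 4·4+4·4 = 32 | 1·4+4·0+4·7 = 32
Z: 4·4+4·7 = 44 | 1·4+4·7+4·3 = 44
B: 4·4+4·1 = 20 | 1·4+4·0+4·4 = 20
L: 4·6+4·6 = 48 | 1·0+4·4+4·8 = 48
gcd(4,4,1,4,4) = 1

Coefficients: [4, 4, 1, 4, 4]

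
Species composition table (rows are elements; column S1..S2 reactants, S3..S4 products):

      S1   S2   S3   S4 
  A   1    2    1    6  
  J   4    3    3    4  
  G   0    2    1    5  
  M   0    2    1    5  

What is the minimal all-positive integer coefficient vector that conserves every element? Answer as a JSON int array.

Coefficients: [1, 5, 5, 1]

A: 1·1+5·2 = 11 | 5·1+1·6 = 11
J: 1·4+5·3 = 19 | 5·3+1·4 = 19
G: 1·0+5·2 = 10 | 5·1+1·5 = 10
M: 1·0+5·2 = 10 | 5·1+1·5 = 10
gcd(1,5,5,1) = 1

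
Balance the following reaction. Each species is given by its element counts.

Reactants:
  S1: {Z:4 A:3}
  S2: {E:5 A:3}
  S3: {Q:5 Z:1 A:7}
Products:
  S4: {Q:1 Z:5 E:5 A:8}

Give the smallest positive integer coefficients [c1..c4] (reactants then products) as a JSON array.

Coefficients: [6, 5, 1, 5]

Q: 6·0+5·0+1·5 = 5 | 5·1 = 5
Z: 6·4+5·0+1·1 = 25 | 5·5 = 25
E: 6·0+5·5+1·0 = 25 | 5·5 = 25
A: 6·3+5·3+1·7 = 40 | 5·8 = 40
gcd(6,5,1,5) = 1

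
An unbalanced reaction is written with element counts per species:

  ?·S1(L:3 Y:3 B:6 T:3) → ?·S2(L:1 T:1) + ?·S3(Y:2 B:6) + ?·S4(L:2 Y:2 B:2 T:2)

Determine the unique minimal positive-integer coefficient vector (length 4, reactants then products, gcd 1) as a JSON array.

Coefficients: [4, 6, 3, 3]

L: 4·3 = 12 | 6·1+3·0+3·2 = 12
Y: 4·3 = 12 | 6·0+3·2+3·2 = 12
B: 4·6 = 24 | 6·0+3·6+3·2 = 24
T: 4·3 = 12 | 6·1+3·0+3·2 = 12
gcd(4,6,3,3) = 1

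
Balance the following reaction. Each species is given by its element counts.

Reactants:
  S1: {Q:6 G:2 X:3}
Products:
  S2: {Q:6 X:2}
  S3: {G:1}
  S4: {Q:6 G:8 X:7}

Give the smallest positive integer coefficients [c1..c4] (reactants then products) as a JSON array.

Q: 5·6 = 30 | 4·6+2·0+1·6 = 30
G: 5·2 = 10 | 4·0+2·1+1·8 = 10
X: 5·3 = 15 | 4·2+2·0+1·7 = 15
gcd(5,4,2,1) = 1

Coefficients: [5, 4, 2, 1]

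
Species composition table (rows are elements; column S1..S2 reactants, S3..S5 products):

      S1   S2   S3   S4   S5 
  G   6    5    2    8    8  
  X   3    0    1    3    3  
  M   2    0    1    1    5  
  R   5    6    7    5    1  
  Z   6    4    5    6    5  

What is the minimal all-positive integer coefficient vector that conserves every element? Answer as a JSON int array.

G: 6·6+2·5 = 46 | 3·2+4·8+1·8 = 46
X: 6·3+2·0 = 18 | 3·1+4·3+1·3 = 18
M: 6·2+2·0 = 12 | 3·1+4·1+1·5 = 12
R: 6·5+2·6 = 42 | 3·7+4·5+1·1 = 42
Z: 6·6+2·4 = 44 | 3·5+4·6+1·5 = 44
gcd(6,2,3,4,1) = 1

Coefficients: [6, 2, 3, 4, 1]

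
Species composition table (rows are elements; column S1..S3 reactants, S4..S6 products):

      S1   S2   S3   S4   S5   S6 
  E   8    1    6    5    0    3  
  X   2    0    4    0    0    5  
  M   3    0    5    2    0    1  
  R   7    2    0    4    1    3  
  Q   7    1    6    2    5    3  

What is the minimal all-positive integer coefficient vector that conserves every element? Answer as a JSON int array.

E: 3·8+6·1+1·6 = 36 | 6·5+3·0+2·3 = 36
X: 3·2+6·0+1·4 = 10 | 6·0+3·0+2·5 = 10
M: 3·3+6·0+1·5 = 14 | 6·2+3·0+2·1 = 14
R: 3·7+6·2+1·0 = 33 | 6·4+3·1+2·3 = 33
Q: 3·7+6·1+1·6 = 33 | 6·2+3·5+2·3 = 33
gcd(3,6,1,6,3,2) = 1

Coefficients: [3, 6, 1, 6, 3, 2]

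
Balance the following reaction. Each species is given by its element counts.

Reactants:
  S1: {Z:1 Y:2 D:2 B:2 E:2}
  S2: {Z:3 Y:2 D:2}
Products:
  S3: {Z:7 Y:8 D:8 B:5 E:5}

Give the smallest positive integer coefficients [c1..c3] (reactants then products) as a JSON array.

Z: 5·1+3·3 = 14 | 2·7 = 14
Y: 5·2+3·2 = 16 | 2·8 = 16
D: 5·2+3·2 = 16 | 2·8 = 16
B: 5·2+3·0 = 10 | 2·5 = 10
E: 5·2+3·0 = 10 | 2·5 = 10
gcd(5,3,2) = 1

Coefficients: [5, 3, 2]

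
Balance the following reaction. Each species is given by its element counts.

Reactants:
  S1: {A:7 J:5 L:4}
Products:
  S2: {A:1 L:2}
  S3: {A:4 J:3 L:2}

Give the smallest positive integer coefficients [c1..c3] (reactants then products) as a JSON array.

Coefficients: [3, 1, 5]

A: 3·7 = 21 | 1·1+5·4 = 21
J: 3·5 = 15 | 1·0+5·3 = 15
L: 3·4 = 12 | 1·2+5·2 = 12
gcd(3,1,5) = 1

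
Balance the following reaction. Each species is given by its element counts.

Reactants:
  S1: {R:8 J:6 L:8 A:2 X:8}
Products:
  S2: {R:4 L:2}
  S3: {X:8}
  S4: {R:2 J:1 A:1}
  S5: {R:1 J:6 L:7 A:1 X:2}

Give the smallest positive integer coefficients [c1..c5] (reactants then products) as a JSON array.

R: 5·8 = 40 | 6·4+4·0+6·2+4·1 = 40
J: 5·6 = 30 | 6·0+4·0+6·1+4·6 = 30
L: 5·8 = 40 | 6·2+4·0+6·0+4·7 = 40
A: 5·2 = 10 | 6·0+4·0+6·1+4·1 = 10
X: 5·8 = 40 | 6·0+4·8+6·0+4·2 = 40
gcd(5,6,4,6,4) = 1

Coefficients: [5, 6, 4, 6, 4]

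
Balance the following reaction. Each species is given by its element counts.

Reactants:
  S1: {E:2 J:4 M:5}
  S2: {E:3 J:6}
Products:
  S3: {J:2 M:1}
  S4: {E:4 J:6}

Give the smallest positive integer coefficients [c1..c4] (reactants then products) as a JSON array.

Coefficients: [1, 6, 5, 5]

E: 1·2+6·3 = 20 | 5·0+5·4 = 20
J: 1·4+6·6 = 40 | 5·2+5·6 = 40
M: 1·5+6·0 = 5 | 5·1+5·0 = 5
gcd(1,6,5,5) = 1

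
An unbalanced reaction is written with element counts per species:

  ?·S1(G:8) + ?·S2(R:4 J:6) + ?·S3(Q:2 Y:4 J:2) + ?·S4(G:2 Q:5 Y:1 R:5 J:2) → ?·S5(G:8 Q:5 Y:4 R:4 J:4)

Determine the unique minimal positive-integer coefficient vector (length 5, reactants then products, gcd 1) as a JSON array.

G: 5·8+1·0+5·0+4·2 = 48 | 6·8 = 48
Q: 5·0+1·0+5·2+4·5 = 30 | 6·5 = 30
Y: 5·0+1·0+5·4+4·1 = 24 | 6·4 = 24
R: 5·0+1·4+5·0+4·5 = 24 | 6·4 = 24
J: 5·0+1·6+5·2+4·2 = 24 | 6·4 = 24
gcd(5,1,5,4,6) = 1

Coefficients: [5, 1, 5, 4, 6]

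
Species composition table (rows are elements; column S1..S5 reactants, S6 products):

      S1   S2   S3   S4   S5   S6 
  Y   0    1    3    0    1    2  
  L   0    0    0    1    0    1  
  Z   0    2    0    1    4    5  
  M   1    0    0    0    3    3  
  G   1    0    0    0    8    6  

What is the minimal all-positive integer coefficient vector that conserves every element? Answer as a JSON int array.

Y: 6·0+4·1+1·3+5·0+3·1 = 10 | 5·2 = 10
L: 6·0+4·0+1·0+5·1+3·0 = 5 | 5·1 = 5
Z: 6·0+4·2+1·0+5·1+3·4 = 25 | 5·5 = 25
M: 6·1+4·0+1·0+5·0+3·3 = 15 | 5·3 = 15
G: 6·1+4·0+1·0+5·0+3·8 = 30 | 5·6 = 30
gcd(6,4,1,5,3,5) = 1

Coefficients: [6, 4, 1, 5, 3, 5]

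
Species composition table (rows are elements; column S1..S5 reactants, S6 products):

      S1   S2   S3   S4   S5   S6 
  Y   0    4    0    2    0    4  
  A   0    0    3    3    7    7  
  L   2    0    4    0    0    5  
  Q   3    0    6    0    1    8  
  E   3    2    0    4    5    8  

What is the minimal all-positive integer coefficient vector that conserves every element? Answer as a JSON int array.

Y: 5·0+5·4+5·0+2·2+3·0 = 24 | 6·4 = 24
A: 5·0+5·0+5·3+2·3+3·7 = 42 | 6·7 = 42
L: 5·2+5·0+5·4+2·0+3·0 = 30 | 6·5 = 30
Q: 5·3+5·0+5·6+2·0+3·1 = 48 | 6·8 = 48
E: 5·3+5·2+5·0+2·4+3·5 = 48 | 6·8 = 48
gcd(5,5,5,2,3,6) = 1

Coefficients: [5, 5, 5, 2, 3, 6]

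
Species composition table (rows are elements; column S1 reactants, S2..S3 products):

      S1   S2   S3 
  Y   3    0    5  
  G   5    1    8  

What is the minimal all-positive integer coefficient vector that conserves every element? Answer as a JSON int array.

Y: 5·3 = 15 | 1·0+3·5 = 15
G: 5·5 = 25 | 1·1+3·8 = 25
gcd(5,1,3) = 1

Coefficients: [5, 1, 3]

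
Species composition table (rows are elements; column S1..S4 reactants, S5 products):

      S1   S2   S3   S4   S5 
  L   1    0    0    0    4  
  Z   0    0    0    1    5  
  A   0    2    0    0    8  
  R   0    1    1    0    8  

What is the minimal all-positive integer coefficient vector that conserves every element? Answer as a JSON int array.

L: 4·1+4·0+4·0+5·0 = 4 | 1·4 = 4
Z: 4·0+4·0+4·0+5·1 = 5 | 1·5 = 5
A: 4·0+4·2+4·0+5·0 = 8 | 1·8 = 8
R: 4·0+4·1+4·1+5·0 = 8 | 1·8 = 8
gcd(4,4,4,5,1) = 1

Coefficients: [4, 4, 4, 5, 1]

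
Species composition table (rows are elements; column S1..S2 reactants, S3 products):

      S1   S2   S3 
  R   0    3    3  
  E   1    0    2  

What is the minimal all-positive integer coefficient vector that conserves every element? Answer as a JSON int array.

R: 2·0+1·3 = 3 | 1·3 = 3
E: 2·1+1·0 = 2 | 1·2 = 2
gcd(2,1,1) = 1

Coefficients: [2, 1, 1]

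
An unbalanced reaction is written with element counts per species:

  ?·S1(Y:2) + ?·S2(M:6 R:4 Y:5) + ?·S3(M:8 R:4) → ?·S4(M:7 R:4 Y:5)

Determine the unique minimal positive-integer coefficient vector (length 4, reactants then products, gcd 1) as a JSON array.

M: 5·0+2·6+2·8 = 28 | 4·7 = 28
R: 5·0+2·4+2·4 = 16 | 4·4 = 16
Y: 5·2+2·5+2·0 = 20 | 4·5 = 20
gcd(5,2,2,4) = 1

Coefficients: [5, 2, 2, 4]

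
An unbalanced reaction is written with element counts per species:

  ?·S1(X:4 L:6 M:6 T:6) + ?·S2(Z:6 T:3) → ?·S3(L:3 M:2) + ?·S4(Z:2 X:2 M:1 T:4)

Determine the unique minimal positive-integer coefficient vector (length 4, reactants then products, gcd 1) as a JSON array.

Z: 3·0+2·6 = 12 | 6·0+6·2 = 12
X: 3·4+2·0 = 12 | 6·0+6·2 = 12
L: 3·6+2·0 = 18 | 6·3+6·0 = 18
M: 3·6+2·0 = 18 | 6·2+6·1 = 18
T: 3·6+2·3 = 24 | 6·0+6·4 = 24
gcd(3,2,6,6) = 1

Coefficients: [3, 2, 6, 6]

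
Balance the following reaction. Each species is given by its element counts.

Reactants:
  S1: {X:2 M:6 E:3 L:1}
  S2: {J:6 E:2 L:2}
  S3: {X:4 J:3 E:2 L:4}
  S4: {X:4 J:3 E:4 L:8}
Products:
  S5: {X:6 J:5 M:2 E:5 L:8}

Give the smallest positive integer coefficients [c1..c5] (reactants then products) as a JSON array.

Coefficients: [2, 1, 5, 3, 6]

X: 2·2+1·0+5·4+3·4 = 36 | 6·6 = 36
J: 2·0+1·6+5·3+3·3 = 30 | 6·5 = 30
M: 2·6+1·0+5·0+3·0 = 12 | 6·2 = 12
E: 2·3+1·2+5·2+3·4 = 30 | 6·5 = 30
L: 2·1+1·2+5·4+3·8 = 48 | 6·8 = 48
gcd(2,1,5,3,6) = 1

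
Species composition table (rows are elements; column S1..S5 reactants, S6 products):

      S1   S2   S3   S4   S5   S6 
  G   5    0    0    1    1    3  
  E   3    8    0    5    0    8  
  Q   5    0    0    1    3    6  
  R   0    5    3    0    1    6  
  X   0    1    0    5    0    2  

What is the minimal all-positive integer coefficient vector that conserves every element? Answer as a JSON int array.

Coefficients: [1, 3, 1, 1, 6, 4]

G: 1·5+3·0+1·0+1·1+6·1 = 12 | 4·3 = 12
E: 1·3+3·8+1·0+1·5+6·0 = 32 | 4·8 = 32
Q: 1·5+3·0+1·0+1·1+6·3 = 24 | 4·6 = 24
R: 1·0+3·5+1·3+1·0+6·1 = 24 | 4·6 = 24
X: 1·0+3·1+1·0+1·5+6·0 = 8 | 4·2 = 8
gcd(1,3,1,1,6,4) = 1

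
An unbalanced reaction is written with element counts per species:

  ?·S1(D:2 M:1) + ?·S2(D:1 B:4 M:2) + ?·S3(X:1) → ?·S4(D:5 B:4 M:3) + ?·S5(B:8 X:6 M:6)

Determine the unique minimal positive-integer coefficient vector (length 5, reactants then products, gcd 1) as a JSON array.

Coefficients: [5, 5, 6, 3, 1]

D: 5·2+5·1+6·0 = 15 | 3·5+1·0 = 15
B: 5·0+5·4+6·0 = 20 | 3·4+1·8 = 20
X: 5·0+5·0+6·1 = 6 | 3·0+1·6 = 6
M: 5·1+5·2+6·0 = 15 | 3·3+1·6 = 15
gcd(5,5,6,3,1) = 1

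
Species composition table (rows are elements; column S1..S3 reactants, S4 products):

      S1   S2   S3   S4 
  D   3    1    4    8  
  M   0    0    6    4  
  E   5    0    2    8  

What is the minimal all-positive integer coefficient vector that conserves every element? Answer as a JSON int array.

Coefficients: [4, 4, 2, 3]

D: 4·3+4·1+2·4 = 24 | 3·8 = 24
M: 4·0+4·0+2·6 = 12 | 3·4 = 12
E: 4·5+4·0+2·2 = 24 | 3·8 = 24
gcd(4,4,2,3) = 1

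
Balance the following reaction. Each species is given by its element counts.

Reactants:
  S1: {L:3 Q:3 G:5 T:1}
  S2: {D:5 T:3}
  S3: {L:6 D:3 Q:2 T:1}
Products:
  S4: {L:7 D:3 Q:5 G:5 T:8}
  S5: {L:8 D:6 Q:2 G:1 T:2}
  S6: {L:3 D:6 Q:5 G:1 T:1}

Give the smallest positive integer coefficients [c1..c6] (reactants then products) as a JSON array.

Coefficients: [2, 3, 6, 1, 4, 1]

L: 2·3+3·0+6·6 = 42 | 1·7+4·8+1·3 = 42
D: 2·0+3·5+6·3 = 33 | 1·3+4·6+1·6 = 33
Q: 2·3+3·0+6·2 = 18 | 1·5+4·2+1·5 = 18
G: 2·5+3·0+6·0 = 10 | 1·5+4·1+1·1 = 10
T: 2·1+3·3+6·1 = 17 | 1·8+4·2+1·1 = 17
gcd(2,3,6,1,4,1) = 1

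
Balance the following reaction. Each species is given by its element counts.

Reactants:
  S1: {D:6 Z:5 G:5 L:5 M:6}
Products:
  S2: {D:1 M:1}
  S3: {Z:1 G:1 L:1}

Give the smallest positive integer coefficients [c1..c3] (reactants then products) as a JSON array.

D: 1·6 = 6 | 6·1+5·0 = 6
Z: 1·5 = 5 | 6·0+5·1 = 5
G: 1·5 = 5 | 6·0+5·1 = 5
L: 1·5 = 5 | 6·0+5·1 = 5
M: 1·6 = 6 | 6·1+5·0 = 6
gcd(1,6,5) = 1

Coefficients: [1, 6, 5]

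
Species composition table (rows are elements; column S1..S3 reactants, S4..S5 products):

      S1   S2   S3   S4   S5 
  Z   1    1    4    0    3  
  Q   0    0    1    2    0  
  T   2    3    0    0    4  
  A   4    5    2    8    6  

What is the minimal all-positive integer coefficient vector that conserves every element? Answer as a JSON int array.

Z: 1·1+6·1+2·4 = 15 | 1·0+5·3 = 15
Q: 1·0+6·0+2·1 = 2 | 1·2+5·0 = 2
T: 1·2+6·3+2·0 = 20 | 1·0+5·4 = 20
A: 1·4+6·5+2·2 = 38 | 1·8+5·6 = 38
gcd(1,6,2,1,5) = 1

Coefficients: [1, 6, 2, 1, 5]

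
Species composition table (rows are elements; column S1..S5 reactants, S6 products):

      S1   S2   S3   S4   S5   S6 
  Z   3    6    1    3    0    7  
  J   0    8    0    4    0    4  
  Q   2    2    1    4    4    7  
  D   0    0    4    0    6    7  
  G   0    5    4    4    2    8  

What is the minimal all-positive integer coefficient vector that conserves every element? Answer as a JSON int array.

Z: 6·3+2·6+6·1+2·3+3·0 = 42 | 6·7 = 42
J: 6·0+2·8+6·0+2·4+3·0 = 24 | 6·4 = 24
Q: 6·2+2·2+6·1+2·4+3·4 = 42 | 6·7 = 42
D: 6·0+2·0+6·4+2·0+3·6 = 42 | 6·7 = 42
G: 6·0+2·5+6·4+2·4+3·2 = 48 | 6·8 = 48
gcd(6,2,6,2,3,6) = 1

Coefficients: [6, 2, 6, 2, 3, 6]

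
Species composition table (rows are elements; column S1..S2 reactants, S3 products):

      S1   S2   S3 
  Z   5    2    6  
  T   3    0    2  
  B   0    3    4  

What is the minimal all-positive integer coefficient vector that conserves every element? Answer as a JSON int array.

Z: 2·5+4·2 = 18 | 3·6 = 18
T: 2·3+4·0 = 6 | 3·2 = 6
B: 2·0+4·3 = 12 | 3·4 = 12
gcd(2,4,3) = 1

Coefficients: [2, 4, 3]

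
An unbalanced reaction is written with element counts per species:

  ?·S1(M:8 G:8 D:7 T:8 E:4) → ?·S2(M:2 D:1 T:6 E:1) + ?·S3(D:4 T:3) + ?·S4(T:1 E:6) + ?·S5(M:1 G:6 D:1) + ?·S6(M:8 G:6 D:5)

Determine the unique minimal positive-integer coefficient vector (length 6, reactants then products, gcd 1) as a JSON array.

M: 6·8 = 48 | 6·2+3·0+3·0+4·1+4·8 = 48
G: 6·8 = 48 | 6·0+3·0+3·0+4·6+4·6 = 48
D: 6·7 = 42 | 6·1+3·4+3·0+4·1+4·5 = 42
T: 6·8 = 48 | 6·6+3·3+3·1+4·0+4·0 = 48
E: 6·4 = 24 | 6·1+3·0+3·6+4·0+4·0 = 24
gcd(6,6,3,3,4,4) = 1

Coefficients: [6, 6, 3, 3, 4, 4]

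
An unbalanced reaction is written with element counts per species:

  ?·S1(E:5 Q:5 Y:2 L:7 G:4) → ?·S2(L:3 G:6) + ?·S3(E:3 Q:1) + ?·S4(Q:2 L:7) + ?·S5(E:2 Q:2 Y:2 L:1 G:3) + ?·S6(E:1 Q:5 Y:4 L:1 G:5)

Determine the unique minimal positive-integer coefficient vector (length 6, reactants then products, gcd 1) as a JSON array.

E: 5·5 = 25 | 1·0+6·3+4·0+3·2+1·1 = 25
Q: 5·5 = 25 | 1·0+6·1+4·2+3·2+1·5 = 25
Y: 5·2 = 10 | 1·0+6·0+4·0+3·2+1·4 = 10
L: 5·7 = 35 | 1·3+6·0+4·7+3·1+1·1 = 35
G: 5·4 = 20 | 1·6+6·0+4·0+3·3+1·5 = 20
gcd(5,1,6,4,3,1) = 1

Coefficients: [5, 1, 6, 4, 3, 1]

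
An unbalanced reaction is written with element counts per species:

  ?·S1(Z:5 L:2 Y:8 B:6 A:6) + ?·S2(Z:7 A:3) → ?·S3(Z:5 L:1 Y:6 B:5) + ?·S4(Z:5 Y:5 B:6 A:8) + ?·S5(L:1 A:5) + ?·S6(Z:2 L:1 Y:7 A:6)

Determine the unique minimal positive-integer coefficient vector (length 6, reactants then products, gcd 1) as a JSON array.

Z: 6·5+1·7 = 37 | 6·5+1·5+5·0+1·2 = 37
L: 6·2+1·0 = 12 | 6·1+1·0+5·1+1·1 = 12
Y: 6·8+1·0 = 48 | 6·6+1·5+5·0+1·7 = 48
B: 6·6+1·0 = 36 | 6·5+1·6+5·0+1·0 = 36
A: 6·6+1·3 = 39 | 6·0+1·8+5·5+1·6 = 39
gcd(6,1,6,1,5,1) = 1

Coefficients: [6, 1, 6, 1, 5, 1]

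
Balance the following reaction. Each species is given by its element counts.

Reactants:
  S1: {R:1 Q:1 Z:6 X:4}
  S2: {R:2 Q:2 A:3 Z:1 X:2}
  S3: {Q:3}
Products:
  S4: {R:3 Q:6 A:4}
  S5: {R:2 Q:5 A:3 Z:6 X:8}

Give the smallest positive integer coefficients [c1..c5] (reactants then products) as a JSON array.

Coefficients: [1, 6, 5, 3, 2]

R: 1·1+6·2+5·0 = 13 | 3·3+2·2 = 13
Q: 1·1+6·2+5·3 = 28 | 3·6+2·5 = 28
A: 1·0+6·3+5·0 = 18 | 3·4+2·3 = 18
Z: 1·6+6·1+5·0 = 12 | 3·0+2·6 = 12
X: 1·4+6·2+5·0 = 16 | 3·0+2·8 = 16
gcd(1,6,5,3,2) = 1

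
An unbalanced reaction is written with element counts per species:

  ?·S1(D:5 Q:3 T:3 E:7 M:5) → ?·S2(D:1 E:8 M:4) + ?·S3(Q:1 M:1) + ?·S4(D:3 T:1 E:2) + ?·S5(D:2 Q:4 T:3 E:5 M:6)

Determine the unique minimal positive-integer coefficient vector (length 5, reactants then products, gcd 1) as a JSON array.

Coefficients: [5, 1, 3, 6, 3]

D: 5·5 = 25 | 1·1+3·0+6·3+3·2 = 25
Q: 5·3 = 15 | 1·0+3·1+6·0+3·4 = 15
T: 5·3 = 15 | 1·0+3·0+6·1+3·3 = 15
E: 5·7 = 35 | 1·8+3·0+6·2+3·5 = 35
M: 5·5 = 25 | 1·4+3·1+6·0+3·6 = 25
gcd(5,1,3,6,3) = 1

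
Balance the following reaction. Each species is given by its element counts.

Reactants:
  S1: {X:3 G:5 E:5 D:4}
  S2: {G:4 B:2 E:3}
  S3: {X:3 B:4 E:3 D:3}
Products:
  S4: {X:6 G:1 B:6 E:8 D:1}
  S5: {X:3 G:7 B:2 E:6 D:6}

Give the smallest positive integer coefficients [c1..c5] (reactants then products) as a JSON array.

X: 5·3+3·0+4·3 = 27 | 2·6+5·3 = 27
G: 5·5+3·4+4·0 = 37 | 2·1+5·7 = 37
B: 5·0+3·2+4·4 = 22 | 2·6+5·2 = 22
E: 5·5+3·3+4·3 = 46 | 2·8+5·6 = 46
D: 5·4+3·0+4·3 = 32 | 2·1+5·6 = 32
gcd(5,3,4,2,5) = 1

Coefficients: [5, 3, 4, 2, 5]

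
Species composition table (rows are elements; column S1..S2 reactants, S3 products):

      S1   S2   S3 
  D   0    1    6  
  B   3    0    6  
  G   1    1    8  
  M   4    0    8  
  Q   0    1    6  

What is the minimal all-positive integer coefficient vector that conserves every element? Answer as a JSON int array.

Coefficients: [2, 6, 1]

D: 2·0+6·1 = 6 | 1·6 = 6
B: 2·3+6·0 = 6 | 1·6 = 6
G: 2·1+6·1 = 8 | 1·8 = 8
M: 2·4+6·0 = 8 | 1·8 = 8
Q: 2·0+6·1 = 6 | 1·6 = 6
gcd(2,6,1) = 1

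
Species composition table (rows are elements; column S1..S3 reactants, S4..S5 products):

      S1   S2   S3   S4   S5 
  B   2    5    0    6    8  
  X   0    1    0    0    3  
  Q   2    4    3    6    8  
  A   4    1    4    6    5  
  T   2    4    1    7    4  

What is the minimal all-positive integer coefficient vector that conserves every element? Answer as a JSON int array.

Coefficients: [5, 6, 2, 4, 2]

B: 5·2+6·5+2·0 = 40 | 4·6+2·8 = 40
X: 5·0+6·1+2·0 = 6 | 4·0+2·3 = 6
Q: 5·2+6·4+2·3 = 40 | 4·6+2·8 = 40
A: 5·4+6·1+2·4 = 34 | 4·6+2·5 = 34
T: 5·2+6·4+2·1 = 36 | 4·7+2·4 = 36
gcd(5,6,2,4,2) = 1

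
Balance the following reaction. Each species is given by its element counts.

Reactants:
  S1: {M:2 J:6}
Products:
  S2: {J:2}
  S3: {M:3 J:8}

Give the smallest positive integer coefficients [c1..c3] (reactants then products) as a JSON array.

Coefficients: [3, 1, 2]

M: 3·2 = 6 | 1·0+2·3 = 6
J: 3·6 = 18 | 1·2+2·8 = 18
gcd(3,1,2) = 1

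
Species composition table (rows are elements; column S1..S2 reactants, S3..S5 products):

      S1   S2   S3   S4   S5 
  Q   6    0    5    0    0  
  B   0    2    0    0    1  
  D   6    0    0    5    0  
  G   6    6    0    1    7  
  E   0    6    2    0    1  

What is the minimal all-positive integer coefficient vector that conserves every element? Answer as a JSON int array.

Q: 5·6+3·0 = 30 | 6·5+6·0+6·0 = 30
B: 5·0+3·2 = 6 | 6·0+6·0+6·1 = 6
D: 5·6+3·0 = 30 | 6·0+6·5+6·0 = 30
G: 5·6+3·6 = 48 | 6·0+6·1+6·7 = 48
E: 5·0+3·6 = 18 | 6·2+6·0+6·1 = 18
gcd(5,3,6,6,6) = 1

Coefficients: [5, 3, 6, 6, 6]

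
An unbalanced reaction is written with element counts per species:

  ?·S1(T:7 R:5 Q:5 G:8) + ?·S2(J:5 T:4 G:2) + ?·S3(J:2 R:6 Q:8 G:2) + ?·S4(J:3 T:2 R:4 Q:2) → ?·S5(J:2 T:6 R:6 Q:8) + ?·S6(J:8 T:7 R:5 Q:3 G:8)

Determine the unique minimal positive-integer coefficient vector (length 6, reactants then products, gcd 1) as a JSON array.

J: 3·0+6·5+2·2+4·3 = 46 | 3·2+5·8 = 46
T: 3·7+6·4+2·0+4·2 = 53 | 3·6+5·7 = 53
R: 3·5+6·0+2·6+4·4 = 43 | 3·6+5·5 = 43
Q: 3·5+6·0+2·8+4·2 = 39 | 3·8+5·3 = 39
G: 3·8+6·2+2·2+4·0 = 40 | 3·0+5·8 = 40
gcd(3,6,2,4,3,5) = 1

Coefficients: [3, 6, 2, 4, 3, 5]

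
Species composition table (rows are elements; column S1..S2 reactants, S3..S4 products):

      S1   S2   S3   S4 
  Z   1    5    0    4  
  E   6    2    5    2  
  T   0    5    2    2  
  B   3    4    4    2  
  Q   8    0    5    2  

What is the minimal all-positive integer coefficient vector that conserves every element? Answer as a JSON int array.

Coefficients: [2, 2, 2, 3]

Z: 2·1+2·5 = 12 | 2·0+3·4 = 12
E: 2·6+2·2 = 16 | 2·5+3·2 = 16
T: 2·0+2·5 = 10 | 2·2+3·2 = 10
B: 2·3+2·4 = 14 | 2·4+3·2 = 14
Q: 2·8+2·0 = 16 | 2·5+3·2 = 16
gcd(2,2,2,3) = 1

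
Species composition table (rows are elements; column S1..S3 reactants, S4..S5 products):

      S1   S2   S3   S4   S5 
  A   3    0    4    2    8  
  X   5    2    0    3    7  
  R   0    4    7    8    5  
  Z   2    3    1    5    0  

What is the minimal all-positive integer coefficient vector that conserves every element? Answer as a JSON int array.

A: 2·3+6·0+3·4 = 18 | 5·2+1·8 = 18
X: 2·5+6·2+3·0 = 22 | 5·3+1·7 = 22
R: 2·0+6·4+3·7 = 45 | 5·8+1·5 = 45
Z: 2·2+6·3+3·1 = 25 | 5·5+1·0 = 25
gcd(2,6,3,5,1) = 1

Coefficients: [2, 6, 3, 5, 1]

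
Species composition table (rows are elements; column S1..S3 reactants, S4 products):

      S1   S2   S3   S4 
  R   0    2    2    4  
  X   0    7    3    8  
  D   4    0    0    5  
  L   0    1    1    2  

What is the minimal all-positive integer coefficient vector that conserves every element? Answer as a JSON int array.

Coefficients: [5, 2, 6, 4]

R: 5·0+2·2+6·2 = 16 | 4·4 = 16
X: 5·0+2·7+6·3 = 32 | 4·8 = 32
D: 5·4+2·0+6·0 = 20 | 4·5 = 20
L: 5·0+2·1+6·1 = 8 | 4·2 = 8
gcd(5,2,6,4) = 1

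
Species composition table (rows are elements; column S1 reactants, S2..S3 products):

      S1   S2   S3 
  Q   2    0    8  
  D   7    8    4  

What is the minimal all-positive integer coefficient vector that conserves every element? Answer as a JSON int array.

Coefficients: [4, 3, 1]

Q: 4·2 = 8 | 3·0+1·8 = 8
D: 4·7 = 28 | 3·8+1·4 = 28
gcd(4,3,1) = 1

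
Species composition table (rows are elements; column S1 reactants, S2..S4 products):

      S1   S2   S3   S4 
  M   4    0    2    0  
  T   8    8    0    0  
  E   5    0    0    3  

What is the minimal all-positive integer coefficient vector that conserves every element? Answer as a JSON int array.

M: 3·4 = 12 | 3·0+6·2+5·0 = 12
T: 3·8 = 24 | 3·8+6·0+5·0 = 24
E: 3·5 = 15 | 3·0+6·0+5·3 = 15
gcd(3,3,6,5) = 1

Coefficients: [3, 3, 6, 5]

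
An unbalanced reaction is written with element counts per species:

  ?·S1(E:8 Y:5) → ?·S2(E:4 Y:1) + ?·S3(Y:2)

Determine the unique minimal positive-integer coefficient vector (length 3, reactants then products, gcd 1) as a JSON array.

E: 2·8 = 16 | 4·4+3·0 = 16
Y: 2·5 = 10 | 4·1+3·2 = 10
gcd(2,4,3) = 1

Coefficients: [2, 4, 3]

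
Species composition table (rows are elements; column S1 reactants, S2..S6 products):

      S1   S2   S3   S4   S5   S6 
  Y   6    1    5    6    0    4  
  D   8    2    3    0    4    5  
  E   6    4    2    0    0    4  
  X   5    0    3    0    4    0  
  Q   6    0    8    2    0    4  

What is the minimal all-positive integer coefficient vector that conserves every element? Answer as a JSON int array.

Y: 5·6 = 30 | 5·1+3·5+1·6+4·0+1·4 = 30
D: 5·8 = 40 | 5·2+3·3+1·0+4·4+1·5 = 40
E: 5·6 = 30 | 5·4+3·2+1·0+4·0+1·4 = 30
X: 5·5 = 25 | 5·0+3·3+1·0+4·4+1·0 = 25
Q: 5·6 = 30 | 5·0+3·8+1·2+4·0+1·4 = 30
gcd(5,5,3,1,4,1) = 1

Coefficients: [5, 5, 3, 1, 4, 1]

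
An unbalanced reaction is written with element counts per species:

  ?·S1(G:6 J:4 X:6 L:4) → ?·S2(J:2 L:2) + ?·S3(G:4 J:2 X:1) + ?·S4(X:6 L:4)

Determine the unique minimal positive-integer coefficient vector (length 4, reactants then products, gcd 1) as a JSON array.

G: 4·6 = 24 | 2·0+6·4+3·0 = 24
J: 4·4 = 16 | 2·2+6·2+3·0 = 16
X: 4·6 = 24 | 2·0+6·1+3·6 = 24
L: 4·4 = 16 | 2·2+6·0+3·4 = 16
gcd(4,2,6,3) = 1

Coefficients: [4, 2, 6, 3]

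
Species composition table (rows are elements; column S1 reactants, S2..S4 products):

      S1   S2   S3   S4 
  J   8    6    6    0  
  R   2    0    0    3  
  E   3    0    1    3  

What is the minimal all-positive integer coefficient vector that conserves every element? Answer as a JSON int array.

Coefficients: [3, 1, 3, 2]

J: 3·8 = 24 | 1·6+3·6+2·0 = 24
R: 3·2 = 6 | 1·0+3·0+2·3 = 6
E: 3·3 = 9 | 1·0+3·1+2·3 = 9
gcd(3,1,3,2) = 1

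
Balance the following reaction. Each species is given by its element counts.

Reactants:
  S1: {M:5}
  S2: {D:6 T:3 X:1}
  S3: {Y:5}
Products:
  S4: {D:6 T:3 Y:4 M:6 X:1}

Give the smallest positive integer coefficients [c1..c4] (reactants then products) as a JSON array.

Coefficients: [6, 5, 4, 5]

D: 6·0+5·6+4·0 = 30 | 5·6 = 30
T: 6·0+5·3+4·0 = 15 | 5·3 = 15
Y: 6·0+5·0+4·5 = 20 | 5·4 = 20
M: 6·5+5·0+4·0 = 30 | 5·6 = 30
X: 6·0+5·1+4·0 = 5 | 5·1 = 5
gcd(6,5,4,5) = 1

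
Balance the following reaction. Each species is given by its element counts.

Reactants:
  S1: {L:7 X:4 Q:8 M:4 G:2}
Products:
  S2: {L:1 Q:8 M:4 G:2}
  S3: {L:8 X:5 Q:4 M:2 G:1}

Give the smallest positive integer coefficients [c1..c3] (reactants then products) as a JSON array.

L: 5·7 = 35 | 3·1+4·8 = 35
X: 5·4 = 20 | 3·0+4·5 = 20
Q: 5·8 = 40 | 3·8+4·4 = 40
M: 5·4 = 20 | 3·4+4·2 = 20
G: 5·2 = 10 | 3·2+4·1 = 10
gcd(5,3,4) = 1

Coefficients: [5, 3, 4]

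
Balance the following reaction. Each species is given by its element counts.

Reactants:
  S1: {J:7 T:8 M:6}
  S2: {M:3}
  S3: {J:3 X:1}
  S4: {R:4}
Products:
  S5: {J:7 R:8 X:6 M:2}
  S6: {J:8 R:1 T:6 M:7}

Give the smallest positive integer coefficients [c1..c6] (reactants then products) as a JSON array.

J: 3·7+4·0+6·3+3·0 = 39 | 1·7+4·8 = 39
R: 3·0+4·0+6·0+3·4 = 12 | 1·8+4·1 = 12
X: 3·0+4·0+6·1+3·0 = 6 | 1·6+4·0 = 6
T: 3·8+4·0+6·0+3·0 = 24 | 1·0+4·6 = 24
M: 3·6+4·3+6·0+3·0 = 30 | 1·2+4·7 = 30
gcd(3,4,6,3,1,4) = 1

Coefficients: [3, 4, 6, 3, 1, 4]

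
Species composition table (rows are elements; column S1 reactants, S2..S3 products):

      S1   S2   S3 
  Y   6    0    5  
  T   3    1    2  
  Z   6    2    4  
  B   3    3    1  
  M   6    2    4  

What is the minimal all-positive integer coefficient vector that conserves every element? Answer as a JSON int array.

Y: 5·6 = 30 | 3·0+6·5 = 30
T: 5·3 = 15 | 3·1+6·2 = 15
Z: 5·6 = 30 | 3·2+6·4 = 30
B: 5·3 = 15 | 3·3+6·1 = 15
M: 5·6 = 30 | 3·2+6·4 = 30
gcd(5,3,6) = 1

Coefficients: [5, 3, 6]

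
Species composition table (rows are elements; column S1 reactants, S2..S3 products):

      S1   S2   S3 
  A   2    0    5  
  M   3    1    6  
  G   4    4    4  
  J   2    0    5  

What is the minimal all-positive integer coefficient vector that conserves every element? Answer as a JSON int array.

Coefficients: [5, 3, 2]

A: 5·2 = 10 | 3·0+2·5 = 10
M: 5·3 = 15 | 3·1+2·6 = 15
G: 5·4 = 20 | 3·4+2·4 = 20
J: 5·2 = 10 | 3·0+2·5 = 10
gcd(5,3,2) = 1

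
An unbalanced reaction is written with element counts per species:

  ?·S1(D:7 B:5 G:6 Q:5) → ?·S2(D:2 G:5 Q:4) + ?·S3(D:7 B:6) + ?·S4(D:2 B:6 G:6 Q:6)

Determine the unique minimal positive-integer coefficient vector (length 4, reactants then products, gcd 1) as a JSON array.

D: 6·7 = 42 | 6·2+4·7+1·2 = 42
B: 6·5 = 30 | 6·0+4·6+1·6 = 30
G: 6·6 = 36 | 6·5+4·0+1·6 = 36
Q: 6·5 = 30 | 6·4+4·0+1·6 = 30
gcd(6,6,4,1) = 1

Coefficients: [6, 6, 4, 1]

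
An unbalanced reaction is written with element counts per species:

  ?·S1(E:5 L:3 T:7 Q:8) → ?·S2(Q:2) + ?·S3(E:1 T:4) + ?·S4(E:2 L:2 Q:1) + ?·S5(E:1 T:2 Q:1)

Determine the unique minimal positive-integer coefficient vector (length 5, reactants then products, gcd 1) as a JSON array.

Coefficients: [2, 6, 3, 3, 1]

E: 2·5 = 10 | 6·0+3·1+3·2+1·1 = 10
L: 2·3 = 6 | 6·0+3·0+3·2+1·0 = 6
T: 2·7 = 14 | 6·0+3·4+3·0+1·2 = 14
Q: 2·8 = 16 | 6·2+3·0+3·1+1·1 = 16
gcd(2,6,3,3,1) = 1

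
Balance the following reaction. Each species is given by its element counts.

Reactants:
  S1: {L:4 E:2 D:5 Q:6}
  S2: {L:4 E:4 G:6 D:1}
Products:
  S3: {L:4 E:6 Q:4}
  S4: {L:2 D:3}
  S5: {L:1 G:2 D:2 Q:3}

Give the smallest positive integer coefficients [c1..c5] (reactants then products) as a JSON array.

L: 5·4+2·4 = 28 | 3·4+5·2+6·1 = 28
E: 5·2+2·4 = 18 | 3·6+5·0+6·0 = 18
G: 5·0+2·6 = 12 | 3·0+5·0+6·2 = 12
D: 5·5+2·1 = 27 | 3·0+5·3+6·2 = 27
Q: 5·6+2·0 = 30 | 3·4+5·0+6·3 = 30
gcd(5,2,3,5,6) = 1

Coefficients: [5, 2, 3, 5, 6]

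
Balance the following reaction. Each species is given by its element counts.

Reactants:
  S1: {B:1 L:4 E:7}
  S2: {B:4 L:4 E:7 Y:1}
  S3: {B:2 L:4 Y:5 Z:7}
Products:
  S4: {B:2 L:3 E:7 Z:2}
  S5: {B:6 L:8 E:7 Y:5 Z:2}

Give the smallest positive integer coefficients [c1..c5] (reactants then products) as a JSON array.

Coefficients: [2, 5, 2, 4, 3]

B: 2·1+5·4+2·2 = 26 | 4·2+3·6 = 26
L: 2·4+5·4+2·4 = 36 | 4·3+3·8 = 36
E: 2·7+5·7+2·0 = 49 | 4·7+3·7 = 49
Y: 2·0+5·1+2·5 = 15 | 4·0+3·5 = 15
Z: 2·0+5·0+2·7 = 14 | 4·2+3·2 = 14
gcd(2,5,2,4,3) = 1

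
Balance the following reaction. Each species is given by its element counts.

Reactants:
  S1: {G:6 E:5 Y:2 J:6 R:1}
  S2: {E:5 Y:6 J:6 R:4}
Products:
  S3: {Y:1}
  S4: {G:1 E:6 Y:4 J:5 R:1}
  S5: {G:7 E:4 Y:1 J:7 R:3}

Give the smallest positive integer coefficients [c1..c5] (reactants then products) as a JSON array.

Coefficients: [4, 2, 5, 3, 3]

G: 4·6+2·0 = 24 | 5·0+3·1+3·7 = 24
E: 4·5+2·5 = 30 | 5·0+3·6+3·4 = 30
Y: 4·2+2·6 = 20 | 5·1+3·4+3·1 = 20
J: 4·6+2·6 = 36 | 5·0+3·5+3·7 = 36
R: 4·1+2·4 = 12 | 5·0+3·1+3·3 = 12
gcd(4,2,5,3,3) = 1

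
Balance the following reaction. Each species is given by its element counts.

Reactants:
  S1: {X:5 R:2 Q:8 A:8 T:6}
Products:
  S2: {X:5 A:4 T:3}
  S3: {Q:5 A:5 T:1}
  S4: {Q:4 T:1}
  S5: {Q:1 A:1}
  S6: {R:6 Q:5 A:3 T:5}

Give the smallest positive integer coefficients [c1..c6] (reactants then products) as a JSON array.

X: 6·5 = 30 | 6·5+3·0+5·0+3·0+2·0 = 30
R: 6·2 = 12 | 6·0+3·0+5·0+3·0+2·6 = 12
Q: 6·8 = 48 | 6·0+3·5+5·4+3·1+2·5 = 48
A: 6·8 = 48 | 6·4+3·5+5·0+3·1+2·3 = 48
T: 6·6 = 36 | 6·3+3·1+5·1+3·0+2·5 = 36
gcd(6,6,3,5,3,2) = 1

Coefficients: [6, 6, 3, 5, 3, 2]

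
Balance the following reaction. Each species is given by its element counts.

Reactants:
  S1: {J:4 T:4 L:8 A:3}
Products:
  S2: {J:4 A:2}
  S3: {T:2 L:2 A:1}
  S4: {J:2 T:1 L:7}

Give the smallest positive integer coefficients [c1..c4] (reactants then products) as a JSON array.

J: 3·4 = 12 | 2·4+5·0+2·2 = 12
T: 3·4 = 12 | 2·0+5·2+2·1 = 12
L: 3·8 = 24 | 2·0+5·2+2·7 = 24
A: 3·3 = 9 | 2·2+5·1+2·0 = 9
gcd(3,2,5,2) = 1

Coefficients: [3, 2, 5, 2]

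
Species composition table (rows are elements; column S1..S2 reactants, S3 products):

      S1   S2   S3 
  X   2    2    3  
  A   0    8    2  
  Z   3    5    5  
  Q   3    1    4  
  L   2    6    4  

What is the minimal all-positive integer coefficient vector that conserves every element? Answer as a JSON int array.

X: 5·2+1·2 = 12 | 4·3 = 12
A: 5·0+1·8 = 8 | 4·2 = 8
Z: 5·3+1·5 = 20 | 4·5 = 20
Q: 5·3+1·1 = 16 | 4·4 = 16
L: 5·2+1·6 = 16 | 4·4 = 16
gcd(5,1,4) = 1

Coefficients: [5, 1, 4]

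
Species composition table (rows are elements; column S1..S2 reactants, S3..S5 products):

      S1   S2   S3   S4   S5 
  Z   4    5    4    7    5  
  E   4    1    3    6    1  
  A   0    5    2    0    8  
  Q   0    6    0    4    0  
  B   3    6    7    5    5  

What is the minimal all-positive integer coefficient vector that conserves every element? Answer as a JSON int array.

Coefficients: [5, 2, 1, 3, 1]

Z: 5·4+2·5 = 30 | 1·4+3·7+1·5 = 30
E: 5·4+2·1 = 22 | 1·3+3·6+1·1 = 22
A: 5·0+2·5 = 10 | 1·2+3·0+1·8 = 10
Q: 5·0+2·6 = 12 | 1·0+3·4+1·0 = 12
B: 5·3+2·6 = 27 | 1·7+3·5+1·5 = 27
gcd(5,2,1,3,1) = 1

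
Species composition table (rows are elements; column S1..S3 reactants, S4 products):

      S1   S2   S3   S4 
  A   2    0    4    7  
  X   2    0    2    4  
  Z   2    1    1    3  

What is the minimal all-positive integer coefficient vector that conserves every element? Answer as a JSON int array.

A: 1·2+1·0+3·4 = 14 | 2·7 = 14
X: 1·2+1·0+3·2 = 8 | 2·4 = 8
Z: 1·2+1·1+3·1 = 6 | 2·3 = 6
gcd(1,1,3,2) = 1

Coefficients: [1, 1, 3, 2]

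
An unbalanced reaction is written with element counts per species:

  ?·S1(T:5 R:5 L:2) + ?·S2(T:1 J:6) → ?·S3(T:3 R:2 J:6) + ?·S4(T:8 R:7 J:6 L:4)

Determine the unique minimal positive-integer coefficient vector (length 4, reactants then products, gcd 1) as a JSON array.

Coefficients: [4, 5, 3, 2]

T: 4·5+5·1 = 25 | 3·3+2·8 = 25
R: 4·5+5·0 = 20 | 3·2+2·7 = 20
J: 4·0+5·6 = 30 | 3·6+2·6 = 30
L: 4·2+5·0 = 8 | 3·0+2·4 = 8
gcd(4,5,3,2) = 1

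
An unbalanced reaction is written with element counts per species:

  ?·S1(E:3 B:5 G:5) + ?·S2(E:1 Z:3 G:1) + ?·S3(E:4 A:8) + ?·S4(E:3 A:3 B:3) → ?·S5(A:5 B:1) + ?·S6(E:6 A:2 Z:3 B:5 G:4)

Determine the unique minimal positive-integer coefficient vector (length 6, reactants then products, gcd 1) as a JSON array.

Coefficients: [3, 5, 1, 4, 2, 5]

E: 3·3+5·1+1·4+4·3 = 30 | 2·0+5·6 = 30
A: 3·0+5·0+1·8+4·3 = 20 | 2·5+5·2 = 20
Z: 3·0+5·3+1·0+4·0 = 15 | 2·0+5·3 = 15
B: 3·5+5·0+1·0+4·3 = 27 | 2·1+5·5 = 27
G: 3·5+5·1+1·0+4·0 = 20 | 2·0+5·4 = 20
gcd(3,5,1,4,2,5) = 1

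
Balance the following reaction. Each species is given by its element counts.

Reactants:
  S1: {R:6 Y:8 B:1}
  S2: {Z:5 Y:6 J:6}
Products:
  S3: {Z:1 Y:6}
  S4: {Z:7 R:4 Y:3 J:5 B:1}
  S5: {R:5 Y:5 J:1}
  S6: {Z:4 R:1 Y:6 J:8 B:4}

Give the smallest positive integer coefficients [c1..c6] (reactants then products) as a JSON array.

Coefficients: [5, 3, 4, 1, 5, 1]

Z: 5·0+3·5 = 15 | 4·1+1·7+5·0+1·4 = 15
R: 5·6+3·0 = 30 | 4·0+1·4+5·5+1·1 = 30
Y: 5·8+3·6 = 58 | 4·6+1·3+5·5+1·6 = 58
J: 5·0+3·6 = 18 | 4·0+1·5+5·1+1·8 = 18
B: 5·1+3·0 = 5 | 4·0+1·1+5·0+1·4 = 5
gcd(5,3,4,1,5,1) = 1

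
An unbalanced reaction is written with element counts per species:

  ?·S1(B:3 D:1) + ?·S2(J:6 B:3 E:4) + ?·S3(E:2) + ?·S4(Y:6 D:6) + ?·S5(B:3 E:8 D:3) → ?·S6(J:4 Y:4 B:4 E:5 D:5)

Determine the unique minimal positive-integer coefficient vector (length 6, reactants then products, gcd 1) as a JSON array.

Coefficients: [3, 4, 3, 4, 1, 6]

J: 3·0+4·6+3·0+4·0+1·0 = 24 | 6·4 = 24
Y: 3·0+4·0+3·0+4·6+1·0 = 24 | 6·4 = 24
B: 3·3+4·3+3·0+4·0+1·3 = 24 | 6·4 = 24
E: 3·0+4·4+3·2+4·0+1·8 = 30 | 6·5 = 30
D: 3·1+4·0+3·0+4·6+1·3 = 30 | 6·5 = 30
gcd(3,4,3,4,1,6) = 1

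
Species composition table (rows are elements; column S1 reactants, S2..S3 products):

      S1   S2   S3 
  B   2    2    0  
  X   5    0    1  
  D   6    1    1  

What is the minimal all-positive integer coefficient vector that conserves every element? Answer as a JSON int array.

Coefficients: [1, 1, 5]

B: 1·2 = 2 | 1·2+5·0 = 2
X: 1·5 = 5 | 1·0+5·1 = 5
D: 1·6 = 6 | 1·1+5·1 = 6
gcd(1,1,5) = 1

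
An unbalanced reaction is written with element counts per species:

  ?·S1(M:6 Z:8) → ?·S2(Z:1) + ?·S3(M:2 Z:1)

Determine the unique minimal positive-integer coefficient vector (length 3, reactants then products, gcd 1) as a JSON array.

Coefficients: [1, 5, 3]

M: 1·6 = 6 | 5·0+3·2 = 6
Z: 1·8 = 8 | 5·1+3·1 = 8
gcd(1,5,3) = 1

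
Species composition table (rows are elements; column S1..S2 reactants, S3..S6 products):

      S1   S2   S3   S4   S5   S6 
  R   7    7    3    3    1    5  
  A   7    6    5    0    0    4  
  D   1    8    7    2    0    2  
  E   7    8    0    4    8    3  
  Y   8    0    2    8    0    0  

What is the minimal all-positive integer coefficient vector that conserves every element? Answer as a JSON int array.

R: 2·7+5·7 = 49 | 4·3+1·3+4·1+6·5 = 49
A: 2·7+5·6 = 44 | 4·5+1·0+4·0+6·4 = 44
D: 2·1+5·8 = 42 | 4·7+1·2+4·0+6·2 = 42
E: 2·7+5·8 = 54 | 4·0+1·4+4·8+6·3 = 54
Y: 2·8+5·0 = 16 | 4·2+1·8+4·0+6·0 = 16
gcd(2,5,4,1,4,6) = 1

Coefficients: [2, 5, 4, 1, 4, 6]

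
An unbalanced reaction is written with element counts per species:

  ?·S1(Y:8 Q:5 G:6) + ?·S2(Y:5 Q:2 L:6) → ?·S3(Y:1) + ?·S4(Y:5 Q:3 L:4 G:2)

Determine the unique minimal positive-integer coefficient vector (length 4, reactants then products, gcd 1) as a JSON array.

Coefficients: [1, 2, 3, 3]

Y: 1·8+2·5 = 18 | 3·1+3·5 = 18
Q: 1·5+2·2 = 9 | 3·0+3·3 = 9
L: 1·0+2·6 = 12 | 3·0+3·4 = 12
G: 1·6+2·0 = 6 | 3·0+3·2 = 6
gcd(1,2,3,3) = 1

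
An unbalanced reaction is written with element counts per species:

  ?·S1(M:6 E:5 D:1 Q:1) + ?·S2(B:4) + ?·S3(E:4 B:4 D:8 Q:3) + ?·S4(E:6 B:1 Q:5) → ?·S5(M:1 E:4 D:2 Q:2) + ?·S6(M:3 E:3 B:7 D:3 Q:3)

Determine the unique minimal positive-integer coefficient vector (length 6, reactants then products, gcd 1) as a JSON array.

Coefficients: [2, 1, 2, 2, 6, 2]

M: 2·6+1·0+2·0+2·0 = 12 | 6·1+2·3 = 12
E: 2·5+1·0+2·4+2·6 = 30 | 6·4+2·3 = 30
B: 2·0+1·4+2·4+2·1 = 14 | 6·0+2·7 = 14
D: 2·1+1·0+2·8+2·0 = 18 | 6·2+2·3 = 18
Q: 2·1+1·0+2·3+2·5 = 18 | 6·2+2·3 = 18
gcd(2,1,2,2,6,2) = 1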